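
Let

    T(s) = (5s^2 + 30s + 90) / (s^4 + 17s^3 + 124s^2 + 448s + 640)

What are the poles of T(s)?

The poles are the roots of the denominator s^4 + 17s^3 + 124s^2 + 448s + 640 = 0.
Trying s = -4: the polynomial evaluates to 0, so (s + 4) is a factor.
Dividing out leaves s^3 + 13s^2 + 72s + 160 = 0.
This factors further as (s^2 + 8s + 32)(s + 5) = 0.

s = -4, -4 ± 4j, -5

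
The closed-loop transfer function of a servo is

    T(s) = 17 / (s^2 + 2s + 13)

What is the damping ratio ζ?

ζ ≈ 0.2774

Compare the denominator to the standard form s^2 + 2ζωₙs + ωₙ².
ωₙ² = 13, so ωₙ = √13 ≈ 3.606 rad/s.
2ζωₙ = 2, so ζ = 2/(2·√13) ≈ 0.2774.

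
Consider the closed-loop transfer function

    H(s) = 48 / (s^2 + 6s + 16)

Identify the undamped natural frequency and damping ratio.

ωₙ = 4 rad/s, ζ = 0.75

Compare the denominator to the standard form s^2 + 2ζωₙs + ωₙ².
ωₙ² = 16, so ωₙ = 4 rad/s.
2ζωₙ = 6, so ζ = 6/(2·4) = 0.75.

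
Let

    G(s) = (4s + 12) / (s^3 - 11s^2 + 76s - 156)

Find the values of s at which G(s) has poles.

s = 4 ± 6j, 3

The poles are the roots of the denominator s^3 - 11s^2 + 76s - 156 = 0.
Trying s = 3: the polynomial evaluates to 0, so (s - 3) is a factor.
Dividing out leaves s^2 - 8s + 52 = 0.
The quadratic formula then gives s = 4 ± 6j.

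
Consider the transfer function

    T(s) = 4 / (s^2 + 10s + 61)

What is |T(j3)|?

|T(j3)| ≈ 0.06663

Substitute s = j3: numerator = 4, denominator = 52 + j30.
|T(j3)| = |4| / |52 + j30| = 4 / 60.033 ≈ 0.06663.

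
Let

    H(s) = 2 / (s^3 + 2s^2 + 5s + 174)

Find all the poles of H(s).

The poles are the roots of the denominator s^3 + 2s^2 + 5s + 174 = 0.
Trying s = -6: the polynomial evaluates to 0, so (s + 6) is a factor.
Dividing out leaves s^2 - 4s + 29 = 0.
The quadratic formula then gives s = 2 ± 5j.

s = 2 ± 5j, -6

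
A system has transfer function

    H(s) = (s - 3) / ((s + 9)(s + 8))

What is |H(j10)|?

|H(j10)| ≈ 0.06060

Substitute s = j10: numerator = -3 + j10, denominator = -28 + j170.
|H(j10)| = |-3 + j10| / |-28 + j170| = 10.440 / 172.29 ≈ 0.06060.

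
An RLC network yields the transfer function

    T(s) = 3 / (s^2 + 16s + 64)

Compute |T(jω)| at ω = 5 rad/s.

|T(j5)| ≈ 0.03371

Substitute s = j5: numerator = 3, denominator = 39 + j80.
|T(j5)| = |3| / |39 + j80| = 3 / 89 ≈ 0.03371.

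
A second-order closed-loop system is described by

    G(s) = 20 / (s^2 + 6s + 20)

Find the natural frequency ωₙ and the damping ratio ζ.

Compare the denominator to the standard form s^2 + 2ζωₙs + ωₙ².
ωₙ² = 20, so ωₙ = √20 ≈ 4.472 rad/s.
2ζωₙ = 6, so ζ = 6/(2·√20) ≈ 0.6708.

ωₙ ≈ 4.472 rad/s, ζ ≈ 0.6708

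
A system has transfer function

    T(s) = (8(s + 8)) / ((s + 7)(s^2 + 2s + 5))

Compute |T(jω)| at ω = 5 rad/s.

Substitute s = j5: numerator = 64 + j40, denominator = -190 - j30.
|T(j5)| = |64 + j40| / |-190 - j30| = 75.472 / 192.35 ≈ 0.3924.

|T(j5)| ≈ 0.3924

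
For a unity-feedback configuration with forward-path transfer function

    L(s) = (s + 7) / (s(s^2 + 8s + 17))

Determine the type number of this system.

Type 1

The denominator has 1 factor of s at the origin (free integrator), so this is a Type 1 system.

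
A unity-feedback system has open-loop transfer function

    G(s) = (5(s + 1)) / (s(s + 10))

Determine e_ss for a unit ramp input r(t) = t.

G(s) has one pole at the origin.
This is a Type 1 system. Kv = lim_{s→0} s·G(s) = 5/10 = 1/2.
e_ss = 1/Kv = 1/(1/2) = 2.

e_ss = 2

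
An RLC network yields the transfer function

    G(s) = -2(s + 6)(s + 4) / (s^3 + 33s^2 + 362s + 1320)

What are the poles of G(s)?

The poles are the roots of the denominator s^3 + 33s^2 + 362s + 1320 = 0.
Trying s = -12: the polynomial evaluates to 0, so (s + 12) is a factor.
Dividing out leaves s^2 + 21s + 110 = 0.
Factoring the quadratic: (s + 11)(s + 10) = 0.

s = -12, -11, -10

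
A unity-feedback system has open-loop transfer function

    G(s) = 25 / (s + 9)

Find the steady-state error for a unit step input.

e_ss = 0.2647

G(s) has no poles at the origin.
This is a Type 0 system. Kp = lim_{s→0} G(s) = 25/9.
e_ss = 1/(1 + Kp) = 1/(1 + 25/9) = 9/34 ≈ 0.2647.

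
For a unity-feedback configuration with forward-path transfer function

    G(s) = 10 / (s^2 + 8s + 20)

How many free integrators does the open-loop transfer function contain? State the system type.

Type 0

The denominator has no factor of s at the origin — no free integrator — so this is a Type 0 system.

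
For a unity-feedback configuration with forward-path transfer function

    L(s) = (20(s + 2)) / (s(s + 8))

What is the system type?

The denominator has 1 factor of s at the origin (free integrator), so this is a Type 1 system.

Type 1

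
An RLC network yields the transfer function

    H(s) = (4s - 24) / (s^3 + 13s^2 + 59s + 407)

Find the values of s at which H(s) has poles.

The poles are the roots of the denominator s^3 + 13s^2 + 59s + 407 = 0.
Trying s = -11: the polynomial evaluates to 0, so (s + 11) is a factor.
Dividing out leaves s^2 + 2s + 37 = 0.
The quadratic formula then gives s = -1 ± 6j.

s = -1 ± 6j, -11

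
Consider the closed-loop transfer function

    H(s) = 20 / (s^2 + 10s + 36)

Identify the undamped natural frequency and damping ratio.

ωₙ = 6 rad/s, ζ ≈ 0.8333

Compare the denominator to the standard form s^2 + 2ζωₙs + ωₙ².
ωₙ² = 36, so ωₙ = 6 rad/s.
2ζωₙ = 10, so ζ = 10/(2·6) ≈ 0.8333.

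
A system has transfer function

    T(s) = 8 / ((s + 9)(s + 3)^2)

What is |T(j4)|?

|T(j4)| ≈ 0.03249

Substitute s = j4: numerator = 8, denominator = -159 + j188.
|T(j4)| = |8| / |-159 + j188| = 8 / 246.22 ≈ 0.03249.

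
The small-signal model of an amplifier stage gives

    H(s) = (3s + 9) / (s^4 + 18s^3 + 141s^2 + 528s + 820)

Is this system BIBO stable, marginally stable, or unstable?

The denominator s^4 + 18s^3 + 141s^2 + 528s + 820 factors as (s^2 + 8s + 20)(s^2 + 10s + 41), giving poles at s = -4 ± 2j, -5 ± 4j.
Since all poles lie strictly in the left half-plane, the system is stable.

stable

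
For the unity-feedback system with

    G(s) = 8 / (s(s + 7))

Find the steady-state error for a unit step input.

e_ss = 0

G(s) has one pole at the origin.
This is a Type 1 system; for a step input the steady-state error is zero.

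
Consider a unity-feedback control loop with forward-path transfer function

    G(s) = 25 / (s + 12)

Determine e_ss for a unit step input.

G(s) has no poles at the origin.
This is a Type 0 system. Kp = lim_{s→0} G(s) = 25/12.
e_ss = 1/(1 + Kp) = 1/(1 + 25/12) = 12/37 ≈ 0.3243.

e_ss = 0.3243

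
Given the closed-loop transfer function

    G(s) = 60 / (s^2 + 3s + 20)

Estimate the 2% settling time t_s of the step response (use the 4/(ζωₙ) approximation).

Comparing s^2 + 3s + 20 to s^2 + 2ζωₙs + ωₙ²: ωₙ = √20 ≈ 4.472 rad/s and ζ = 3/(2·√20) ≈ 0.3354.
ζωₙ = 3/2 = 1.5, so t_s ≈ 4/(ζωₙ) = 4/1.5 ≈ 2.667 s.

t_s ≈ 2.667 s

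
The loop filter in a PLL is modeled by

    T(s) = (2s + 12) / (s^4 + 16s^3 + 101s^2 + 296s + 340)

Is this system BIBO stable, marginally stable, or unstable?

The denominator s^4 + 16s^3 + 101s^2 + 296s + 340 factors as (s^2 + 8s + 20)(s^2 + 8s + 17), giving poles at s = -4 ± 2j, -4 ± j.
Since all poles lie strictly in the left half-plane, the system is stable.

stable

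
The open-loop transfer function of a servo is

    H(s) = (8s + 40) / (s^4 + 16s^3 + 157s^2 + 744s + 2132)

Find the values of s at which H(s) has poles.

The poles are the roots of the denominator s^4 + 16s^3 + 157s^2 + 744s + 2132 = 0.
No real roots exist; factor into two real quadratics: (s^2 + 8s + 52)(s^2 + 8s + 41) = 0.
Each quadratic gives a conjugate pair via the quadratic formula.

s = -4 + 6j, -4 - 6j, -4 + 5j, -4 - 5j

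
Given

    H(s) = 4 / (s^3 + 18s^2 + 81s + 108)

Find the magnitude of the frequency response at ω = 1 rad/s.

|H(j1)| ≈ 0.03322

Substitute s = j1: numerator = 4, denominator = 90 + j80.
|H(j1)| = |4| / |90 + j80| = 4 / 120.42 ≈ 0.03322.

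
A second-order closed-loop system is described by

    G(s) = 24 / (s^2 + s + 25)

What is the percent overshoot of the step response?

%OS ≈ 72.9%

Comparing s^2 + s + 25 to s^2 + 2ζωₙs + ωₙ²: ωₙ = 5 rad/s and ζ = 1/(2·5) = 0.1.
%OS = 100·exp(−πζ/√(1−ζ²)) = 100·exp(−π·0.1/√(1−0.1²)) ≈ 72.9%.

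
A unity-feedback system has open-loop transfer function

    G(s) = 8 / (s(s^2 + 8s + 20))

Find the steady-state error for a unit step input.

e_ss = 0

G(s) has one pole at the origin.
This is a Type 1 system; for a step input the steady-state error is zero.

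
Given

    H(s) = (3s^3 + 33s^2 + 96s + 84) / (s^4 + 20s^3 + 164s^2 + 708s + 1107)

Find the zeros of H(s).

s = -2, -2, -7

Set the numerator to zero: 3s^3 + 33s^2 + 96s + 84 = 0, i.e. 3·(s^3 + 11s^2 + 32s + 28) = 0.
Factoring: (s + 2)^2(s + 7) = 0.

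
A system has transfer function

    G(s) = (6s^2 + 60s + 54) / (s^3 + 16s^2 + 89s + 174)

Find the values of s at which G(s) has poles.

The poles are the roots of the denominator s^3 + 16s^2 + 89s + 174 = 0.
Trying s = -6: the polynomial evaluates to 0, so (s + 6) is a factor.
Dividing out leaves s^2 + 10s + 29 = 0.
The quadratic formula then gives s = -5 ± 2j.

s = -5 ± 2j, -6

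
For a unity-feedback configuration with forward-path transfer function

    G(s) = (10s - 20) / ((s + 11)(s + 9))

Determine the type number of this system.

Type 0

The denominator has no factor of s at the origin — no free integrator — so this is a Type 0 system.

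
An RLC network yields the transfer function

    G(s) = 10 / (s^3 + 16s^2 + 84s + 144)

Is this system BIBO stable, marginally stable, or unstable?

The denominator s^3 + 16s^2 + 84s + 144 factors as (s + 4)(s + 6)^2, giving poles at s = -4, -6, -6.
Since all poles lie strictly in the left half-plane, the system is stable.

stable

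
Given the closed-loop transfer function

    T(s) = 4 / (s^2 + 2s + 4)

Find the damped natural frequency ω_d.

Comparing s^2 + 2s + 4 to s^2 + 2ζωₙs + ωₙ²: ωₙ = 2 rad/s and ζ = 2/(2·2) = 0.5.
ζωₙ = 2/2 = 1, so ω_d = ωₙ√(1−ζ²) = √(ωₙ² − (ζωₙ)²) = √(4 − 1²) = √3 ≈ 1.732 rad/s.

ω_d ≈ 1.732 rad/s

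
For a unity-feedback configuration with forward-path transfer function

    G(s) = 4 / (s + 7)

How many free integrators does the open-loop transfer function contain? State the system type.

Type 0

The denominator has no factor of s at the origin — no free integrator — so this is a Type 0 system.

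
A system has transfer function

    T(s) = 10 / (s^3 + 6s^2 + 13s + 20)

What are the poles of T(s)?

The poles are the roots of the denominator s^3 + 6s^2 + 13s + 20 = 0.
Trying s = -4: the polynomial evaluates to 0, so (s + 4) is a factor.
Dividing out leaves s^2 + 2s + 5 = 0.
The quadratic formula then gives s = -1 ± 2j.

s = -1 + 2j, -1 - 2j, -4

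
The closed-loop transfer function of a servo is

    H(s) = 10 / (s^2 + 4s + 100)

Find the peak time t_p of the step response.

Comparing s^2 + 4s + 100 to s^2 + 2ζωₙs + ωₙ²: ωₙ = 10 rad/s and ζ = 4/(2·10) = 0.2.
ζωₙ = 4/2 = 2, so ω_d = ωₙ√(1−ζ²) = √(ωₙ² − (ζωₙ)²) = √(100 − 2²) = √96 ≈ 9.798 rad/s.
t_p = π/ω_d = π/9.798 ≈ 0.3206 s.

t_p ≈ 0.3206 s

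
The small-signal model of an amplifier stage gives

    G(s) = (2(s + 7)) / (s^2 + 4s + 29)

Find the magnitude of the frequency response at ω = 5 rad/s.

|G(j5)| ≈ 0.8435

Substitute s = j5: numerator = 14 + j10, denominator = 4 + j20.
|G(j5)| = |14 + j10| / |4 + j20| = 17.205 / 20.396 ≈ 0.8435.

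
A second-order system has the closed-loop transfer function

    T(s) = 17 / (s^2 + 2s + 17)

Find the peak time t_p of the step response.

Comparing s^2 + 2s + 17 to s^2 + 2ζωₙs + ωₙ²: ωₙ = √17 ≈ 4.123 rad/s and ζ = 2/(2·√17) ≈ 0.2425.
ζωₙ = 2/2 = 1, so ω_d = ωₙ√(1−ζ²) = √(ωₙ² − (ζωₙ)²) = √(17 − 1²) = √16 = 4 rad/s.
t_p = π/ω_d = π/4 ≈ 0.7854 s.

t_p ≈ 0.7854 s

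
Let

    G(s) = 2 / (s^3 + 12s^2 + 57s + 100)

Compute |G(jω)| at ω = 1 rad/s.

Substitute s = j1: numerator = 2, denominator = 88 + j56.
|G(j1)| = |2| / |88 + j56| = 2 / 104.31 ≈ 0.01917.

|G(j1)| ≈ 0.01917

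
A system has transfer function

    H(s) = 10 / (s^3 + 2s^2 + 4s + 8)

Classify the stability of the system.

marginally stable

The denominator s^3 + 2s^2 + 4s + 8 factors as (s^2 + 4)(s + 2), giving poles at s = 2j, -2j, -2.
Since the simple pole(s) at s = 2j, -2j lie on the jω-axis with none in the right half-plane, the system is marginally stable.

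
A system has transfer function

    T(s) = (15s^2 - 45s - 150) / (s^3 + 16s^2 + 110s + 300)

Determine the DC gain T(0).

Set s = 0: T(0) = (-150) / (300) = -1/2.

T(0) = -1/2 ≈ -0.5000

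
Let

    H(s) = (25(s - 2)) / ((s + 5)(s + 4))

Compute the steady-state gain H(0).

H(0) = -5/2 ≈ -2.500

At s = 0 each factor (s + a) contributes a and each (s^2 + bs + c) contributes c.
H(0) = 25·(-2) / ((5) · (4)) = -50/20 = -5/2.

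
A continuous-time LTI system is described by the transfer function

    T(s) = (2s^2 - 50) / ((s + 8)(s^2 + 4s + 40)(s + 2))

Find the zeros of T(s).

s = -5, 5

Set the numerator to zero: 2s^2 - 50 = 0, i.e. 2·(s^2 - 25) = 0.
Factoring: (s + 5)(s - 5) = 0.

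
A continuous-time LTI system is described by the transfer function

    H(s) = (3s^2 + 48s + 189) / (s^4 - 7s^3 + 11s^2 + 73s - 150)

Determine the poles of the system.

s = 2, -3, 4 + 3j, 4 - 3j

The poles are the roots of the denominator s^4 - 7s^3 + 11s^2 + 73s - 150 = 0.
Trying s = 2: the polynomial evaluates to 0, so (s - 2) is a factor.
Dividing out leaves s^3 - 5s^2 + s + 75 = 0.
This factors further as (s + 3)(s^2 - 8s + 25) = 0.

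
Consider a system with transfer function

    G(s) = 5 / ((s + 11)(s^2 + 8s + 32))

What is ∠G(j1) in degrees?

∠G(j1) ≈ -19.66°

At s = j1: numerator = 5, denominator = 333 + j119.
∠G = ∠num − ∠den = 0° − (19.665°) = -19.66°.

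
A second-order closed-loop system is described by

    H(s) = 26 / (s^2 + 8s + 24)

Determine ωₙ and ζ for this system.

ωₙ ≈ 4.899 rad/s, ζ ≈ 0.8165

Compare the denominator to the standard form s^2 + 2ζωₙs + ωₙ².
ωₙ² = 24, so ωₙ = √24 ≈ 4.899 rad/s.
2ζωₙ = 8, so ζ = 8/(2·√24) ≈ 0.8165.
With ζ = 0.8165 the response is underdamped.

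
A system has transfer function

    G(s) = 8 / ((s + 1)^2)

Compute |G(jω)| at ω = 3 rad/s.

Substitute s = j3: numerator = 8, denominator = -8 + j6.
|G(j3)| = |8| / |-8 + j6| = 8 / 10 = 0.8000.

|G(j3)| = 0.8000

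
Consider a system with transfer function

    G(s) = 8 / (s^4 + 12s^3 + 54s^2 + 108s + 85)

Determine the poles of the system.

s = -2 + j, -2 - j, -4 + j, -4 - j

The poles are the roots of the denominator s^4 + 12s^3 + 54s^2 + 108s + 85 = 0.
No real roots exist; factor into two real quadratics: (s^2 + 4s + 5)(s^2 + 8s + 17) = 0.
Each quadratic gives a conjugate pair via the quadratic formula.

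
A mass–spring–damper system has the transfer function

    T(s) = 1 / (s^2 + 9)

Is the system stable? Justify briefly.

The poles can be read from the denominator factors: s = ±3j.
Since the simple pole(s) at s = ±3j lie on the jω-axis with none in the right half-plane, the system is marginally stable.

marginally stable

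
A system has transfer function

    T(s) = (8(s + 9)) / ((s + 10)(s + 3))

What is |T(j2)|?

|T(j2)| ≈ 2.006

Substitute s = j2: numerator = 72 + j16, denominator = 26 + j26.
|T(j2)| = |72 + j16| / |26 + j26| = 73.756 / 36.770 ≈ 2.006.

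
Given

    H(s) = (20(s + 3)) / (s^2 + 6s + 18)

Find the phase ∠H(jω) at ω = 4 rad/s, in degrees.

∠H(j4) ≈ -32.11°

At s = j4: numerator = 60 + j80, denominator = 2 + j24.
∠H = ∠num − ∠den = 53.130° − (85.236°) = -32.11°.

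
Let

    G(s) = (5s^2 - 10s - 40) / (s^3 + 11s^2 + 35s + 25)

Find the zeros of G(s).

Set the numerator to zero: 5s^2 - 10s - 40 = 0, i.e. 5·(s^2 - 2s - 8) = 0.
Factoring: (s + 2)(s - 4) = 0.

s = -2, 4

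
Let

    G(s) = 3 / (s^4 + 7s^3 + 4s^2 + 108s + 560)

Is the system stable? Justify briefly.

unstable

The denominator s^4 + 7s^3 + 4s^2 + 108s + 560 factors as (s + 4)(s + 7)(s^2 - 4s + 20), giving poles at s = -4, -7, 2 ± 4j.
Since the pole(s) at s = 2 + 4j, 2 - 4j lie in the right half-plane, the system is unstable.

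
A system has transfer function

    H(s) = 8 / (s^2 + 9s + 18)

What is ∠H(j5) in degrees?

At s = j5: numerator = 8, denominator = -7 + j45.
∠H = ∠num − ∠den = 0° − (98.842°) = -98.84°.

∠H(j5) ≈ -98.84°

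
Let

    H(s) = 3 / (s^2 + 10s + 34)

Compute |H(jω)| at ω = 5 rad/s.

|H(j5)| ≈ 0.05905

Substitute s = j5: numerator = 3, denominator = 9 + j50.
|H(j5)| = |3| / |9 + j50| = 3 / 50.804 ≈ 0.05905.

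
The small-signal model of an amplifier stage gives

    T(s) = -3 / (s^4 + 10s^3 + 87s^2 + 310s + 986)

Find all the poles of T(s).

The poles are the roots of the denominator s^4 + 10s^3 + 87s^2 + 310s + 986 = 0.
No real roots exist; factor into two real quadratics: (s^2 + 6s + 34)(s^2 + 4s + 29) = 0.
Each quadratic gives a conjugate pair via the quadratic formula.

s = -3 ± 5j, -2 ± 5j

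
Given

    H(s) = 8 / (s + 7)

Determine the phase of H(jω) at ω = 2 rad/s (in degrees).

∠H(j2) ≈ -15.95°

At s = j2: numerator = 8, denominator = 7 + j2.
∠H = ∠num − ∠den = 0° − (15.945°) = -15.95°.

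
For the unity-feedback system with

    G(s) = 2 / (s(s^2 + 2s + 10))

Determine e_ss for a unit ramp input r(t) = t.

e_ss = 5

G(s) has one pole at the origin.
This is a Type 1 system. Kv = lim_{s→0} s·G(s) = 2/10 = 1/5.
e_ss = 1/Kv = 1/(1/5) = 5.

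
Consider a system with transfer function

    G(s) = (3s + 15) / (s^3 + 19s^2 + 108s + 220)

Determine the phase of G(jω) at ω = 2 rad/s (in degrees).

∠G(j2) ≈ -33.50°

At s = j2: numerator = 15 + j6, denominator = 144 + j208.
∠G = ∠num − ∠den = 21.801° − (55.305°) = -33.50°.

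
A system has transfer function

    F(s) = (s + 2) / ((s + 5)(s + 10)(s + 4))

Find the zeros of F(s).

s = -2

Set the numerator to zero: s + 2 = 0.
So s = -2.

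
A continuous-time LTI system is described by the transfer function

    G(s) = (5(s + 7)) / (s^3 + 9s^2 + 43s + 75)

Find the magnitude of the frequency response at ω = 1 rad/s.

Substitute s = j1: numerator = 35 + j5, denominator = 66 + j42.
|G(j1)| = |35 + j5| / |66 + j42| = 35.355 / 78.230 ≈ 0.4519.

|G(j1)| ≈ 0.4519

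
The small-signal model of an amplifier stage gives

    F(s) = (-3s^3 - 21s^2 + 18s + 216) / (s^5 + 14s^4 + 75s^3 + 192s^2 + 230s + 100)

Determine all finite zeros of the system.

s = -4, 3, -6

Set the numerator to zero: -3s^3 - 21s^2 + 18s + 216 = 0, i.e. -3·(s^3 + 7s^2 - 6s - 72) = 0.
Factoring: (s + 4)(s - 3)(s + 6) = 0.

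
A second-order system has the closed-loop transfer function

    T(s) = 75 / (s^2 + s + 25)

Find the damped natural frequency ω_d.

Comparing s^2 + s + 25 to s^2 + 2ζωₙs + ωₙ²: ωₙ = 5 rad/s and ζ = 1/(2·5) = 0.1.
ζωₙ = 1/2 = 0.5, so ω_d = ωₙ√(1−ζ²) = √(ωₙ² − (ζωₙ)²) = √(25 − 0.5²) = √24.75 ≈ 4.975 rad/s.

ω_d ≈ 4.975 rad/s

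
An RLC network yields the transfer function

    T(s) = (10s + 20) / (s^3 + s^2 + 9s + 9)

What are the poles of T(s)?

s = ±3j, -1

The poles are the roots of the denominator s^3 + s^2 + 9s + 9 = 0.
Trying s = -1: the polynomial evaluates to 0, so (s + 1) is a factor.
Dividing out leaves s^2 + 9 = 0.
The quadratic formula then gives s = 0 ± 3j.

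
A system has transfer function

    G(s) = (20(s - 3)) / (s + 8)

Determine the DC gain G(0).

G(0) = -15/2 ≈ -7.500

At s = 0 each factor (s + a) contributes a and each (s^2 + bs + c) contributes c.
G(0) = 20·(-3) / ((8)) = -60/8 = -15/2.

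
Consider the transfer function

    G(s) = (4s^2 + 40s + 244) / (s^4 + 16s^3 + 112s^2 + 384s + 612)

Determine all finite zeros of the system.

Set the numerator to zero: 4s^2 + 40s + 244 = 0, i.e. 4·(s^2 + 10s + 61) = 0.
Factoring: (s^2 + 10s + 61) = 0.

s = -5 ± 6j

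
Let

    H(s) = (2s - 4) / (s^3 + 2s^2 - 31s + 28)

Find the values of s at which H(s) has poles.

The poles are the roots of the denominator s^3 + 2s^2 - 31s + 28 = 0.
Trying s = -7: the polynomial evaluates to 0, so (s + 7) is a factor.
Dividing out leaves s^2 - 5s + 4 = 0.
Factoring the quadratic: (s - 4)(s - 1) = 0.

s = -7, 4, 1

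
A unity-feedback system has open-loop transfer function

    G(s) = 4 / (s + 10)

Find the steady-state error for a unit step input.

e_ss = 0.7143

G(s) has no poles at the origin.
This is a Type 0 system. Kp = lim_{s→0} G(s) = 4/10 = 2/5.
e_ss = 1/(1 + Kp) = 1/(1 + 2/5) = 5/7 ≈ 0.7143.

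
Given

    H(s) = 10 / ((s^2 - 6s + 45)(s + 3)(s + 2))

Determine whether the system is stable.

The poles can be read from the denominator factors: s = 3 ± 6j, -3, -2.
Since the pole(s) at s = 3 + 6j, 3 - 6j lie in the right half-plane, the system is unstable.

unstable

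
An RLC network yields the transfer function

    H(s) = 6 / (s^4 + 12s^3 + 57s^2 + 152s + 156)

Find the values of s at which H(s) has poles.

s = -2 + 3j, -2 - 3j, -6, -2

The poles are the roots of the denominator s^4 + 12s^3 + 57s^2 + 152s + 156 = 0.
Trying s = -6: the polynomial evaluates to 0, so (s + 6) is a factor.
Dividing out leaves s^3 + 6s^2 + 21s + 26 = 0.
This factors further as (s^2 + 4s + 13)(s + 2) = 0.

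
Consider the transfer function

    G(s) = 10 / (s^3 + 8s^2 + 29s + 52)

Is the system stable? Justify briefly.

The denominator s^3 + 8s^2 + 29s + 52 factors as (s^2 + 4s + 13)(s + 4), giving poles at s = -2 + 3j, -2 - 3j, -4.
Since all poles lie strictly in the left half-plane, the system is stable.

stable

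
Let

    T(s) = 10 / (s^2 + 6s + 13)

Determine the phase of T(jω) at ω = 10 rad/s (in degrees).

At s = j10: numerator = 10, denominator = -87 + j60.
∠T = ∠num − ∠den = 0° − (145.41°) = -145.4°.

∠T(j10) ≈ -145.4°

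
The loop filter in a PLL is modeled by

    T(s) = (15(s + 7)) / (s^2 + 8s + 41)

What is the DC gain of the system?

Set s = 0: T(0) = (105) / (41) = 105/41.

T(0) = 105/41 ≈ 2.561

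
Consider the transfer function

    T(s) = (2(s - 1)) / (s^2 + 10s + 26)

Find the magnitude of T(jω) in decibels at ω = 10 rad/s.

Substitute s = j10: numerator = -2 + j20, denominator = -74 + j100.
|T(j10)| = |-2 + j20| / |-74 + j100| = 20.100 / 124.40 ≈ 0.1616.
In decibels: 20·log₁₀(0.1616) ≈ -15.8 dB.

|T(j10)|_dB ≈ -15.8 dB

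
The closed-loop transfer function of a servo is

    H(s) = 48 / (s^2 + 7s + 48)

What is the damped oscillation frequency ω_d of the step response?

Comparing s^2 + 7s + 48 to s^2 + 2ζωₙs + ωₙ²: ωₙ = √48 ≈ 6.928 rad/s and ζ = 7/(2·√48) ≈ 0.5052.
ζωₙ = 7/2 = 3.5, so ω_d = ωₙ√(1−ζ²) = √(ωₙ² − (ζωₙ)²) = √(48 − 3.5²) = √35.75 ≈ 5.979 rad/s.

ω_d ≈ 5.979 rad/s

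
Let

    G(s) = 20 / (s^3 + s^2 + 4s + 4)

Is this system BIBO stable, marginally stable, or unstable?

marginally stable

The denominator s^3 + s^2 + 4s + 4 factors as (s^2 + 4)(s + 1), giving poles at s = ±2j, -1.
Since the simple pole(s) at s = ±2j lie on the jω-axis with none in the right half-plane, the system is marginally stable.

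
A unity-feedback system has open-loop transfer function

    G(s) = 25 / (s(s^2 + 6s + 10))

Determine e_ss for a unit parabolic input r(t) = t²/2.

e_ss = ∞

G(s) has one pole at the origin.
This is a Type 1 system; Ka = lim_{s→0} s^2·G(s) = 0, so the steady-state error for a parabola input is infinite.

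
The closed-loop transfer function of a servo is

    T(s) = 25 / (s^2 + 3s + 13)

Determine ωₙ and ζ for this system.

ωₙ ≈ 3.606 rad/s, ζ ≈ 0.4160

Compare the denominator to the standard form s^2 + 2ζωₙs + ωₙ².
ωₙ² = 13, so ωₙ = √13 ≈ 3.606 rad/s.
2ζωₙ = 3, so ζ = 3/(2·√13) ≈ 0.4160.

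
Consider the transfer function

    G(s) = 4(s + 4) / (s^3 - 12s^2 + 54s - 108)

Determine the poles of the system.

s = 3 ± 3j, 6

The poles are the roots of the denominator s^3 - 12s^2 + 54s - 108 = 0.
Trying s = 6: the polynomial evaluates to 0, so (s - 6) is a factor.
Dividing out leaves s^2 - 6s + 18 = 0.
The quadratic formula then gives s = 3 ± 3j.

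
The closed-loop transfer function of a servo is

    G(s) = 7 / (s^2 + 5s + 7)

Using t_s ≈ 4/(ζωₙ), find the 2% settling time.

t_s ≈ 1.600 s

Comparing s^2 + 5s + 7 to s^2 + 2ζωₙs + ωₙ²: ωₙ = √7 ≈ 2.646 rad/s and ζ = 5/(2·√7) ≈ 0.9449.
ζωₙ = 5/2 = 2.5, so t_s ≈ 4/(ζωₙ) = 4/2.5 = 1.600 s.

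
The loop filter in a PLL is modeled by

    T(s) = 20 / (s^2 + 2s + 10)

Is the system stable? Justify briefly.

The denominator s^2 + 2s + 10 factors as (s^2 + 2s + 10), giving poles at s = -1 ± 3j.
Since all poles lie strictly in the left half-plane, the system is stable.

stable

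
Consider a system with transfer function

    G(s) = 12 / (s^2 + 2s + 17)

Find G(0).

Set s = 0: G(0) = (12) / (17) = 12/17.

G(0) = 12/17 ≈ 0.7059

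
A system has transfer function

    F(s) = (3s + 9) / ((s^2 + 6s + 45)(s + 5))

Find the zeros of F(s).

s = -3

Set the numerator to zero: 3s + 9 = 0, i.e. 3·(s + 3) = 0.
So s = -3.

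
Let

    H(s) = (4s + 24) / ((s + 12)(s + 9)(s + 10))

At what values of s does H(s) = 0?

Set the numerator to zero: 4s + 24 = 0, i.e. 4·(s + 6) = 0.
So s = -6.

s = -6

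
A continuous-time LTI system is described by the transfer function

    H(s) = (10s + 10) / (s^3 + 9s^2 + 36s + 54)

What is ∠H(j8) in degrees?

At s = j8: numerator = 10 + j80, denominator = -522 - j224.
∠H = ∠num − ∠den = 82.875° − (-156.77°) = 239.6°, which wraps to -120.4°.

∠H(j8) ≈ -120.4°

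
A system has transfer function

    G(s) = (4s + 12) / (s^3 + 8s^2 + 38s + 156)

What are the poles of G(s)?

The poles are the roots of the denominator s^3 + 8s^2 + 38s + 156 = 0.
Trying s = -6: the polynomial evaluates to 0, so (s + 6) is a factor.
Dividing out leaves s^2 + 2s + 26 = 0.
The quadratic formula then gives s = -1 ± 5j.

s = -1 ± 5j, -6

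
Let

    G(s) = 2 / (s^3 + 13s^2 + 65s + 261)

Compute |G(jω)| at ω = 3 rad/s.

|G(j3)| ≈ 0.009039

Substitute s = j3: numerator = 2, denominator = 144 + j168.
|G(j3)| = |2| / |144 + j168| = 2 / 221.27 ≈ 0.009039.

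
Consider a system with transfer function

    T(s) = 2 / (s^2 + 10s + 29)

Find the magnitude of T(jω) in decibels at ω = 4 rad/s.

|T(j4)|_dB ≈ -26.5 dB

Substitute s = j4: numerator = 2, denominator = 13 + j40.
|T(j4)| = |2| / |13 + j40| = 2 / 42.059 ≈ 0.04755.
In decibels: 20·log₁₀(0.04755) ≈ -26.5 dB.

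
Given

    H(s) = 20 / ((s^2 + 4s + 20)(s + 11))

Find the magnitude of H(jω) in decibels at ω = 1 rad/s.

|H(j1)|_dB ≈ -20.6 dB

Substitute s = j1: numerator = 20, denominator = 205 + j63.
|H(j1)| = |20| / |205 + j63| = 20 / 214.46 ≈ 0.09326.
In decibels: 20·log₁₀(0.09326) ≈ -20.6 dB.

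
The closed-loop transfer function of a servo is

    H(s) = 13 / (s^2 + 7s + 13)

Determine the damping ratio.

Compare the denominator to the standard form s^2 + 2ζωₙs + ωₙ².
ωₙ² = 13, so ωₙ = √13 ≈ 3.606 rad/s.
2ζωₙ = 7, so ζ = 7/(2·√13) ≈ 0.9707.
With ζ = 0.9707 the response is underdamped.

ζ ≈ 0.9707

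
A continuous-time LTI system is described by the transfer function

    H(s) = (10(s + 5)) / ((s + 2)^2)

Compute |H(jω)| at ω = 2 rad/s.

|H(j2)| ≈ 6.731

Substitute s = j2: numerator = 50 + j20, denominator = j8.
|H(j2)| = |50 + j20| / |j8| = 53.852 / 8 ≈ 6.731.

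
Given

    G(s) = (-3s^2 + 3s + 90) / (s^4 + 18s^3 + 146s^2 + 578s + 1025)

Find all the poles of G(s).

The poles are the roots of the denominator s^4 + 18s^3 + 146s^2 + 578s + 1025 = 0.
No real roots exist; factor into two real quadratics: (s^2 + 8s + 25)(s^2 + 10s + 41) = 0.
Each quadratic gives a conjugate pair via the quadratic formula.

s = -4 + 3j, -4 - 3j, -5 + 4j, -5 - 4j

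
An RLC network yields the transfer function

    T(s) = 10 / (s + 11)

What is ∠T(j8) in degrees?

∠T(j8) ≈ -36.03°

At s = j8: numerator = 10, denominator = 11 + j8.
∠T = ∠num − ∠den = 0° − (36.027°) = -36.03°.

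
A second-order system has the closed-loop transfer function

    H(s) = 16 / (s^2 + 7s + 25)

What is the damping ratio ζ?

ζ = 0.7

Compare the denominator to the standard form s^2 + 2ζωₙs + ωₙ².
ωₙ² = 25, so ωₙ = 5 rad/s.
2ζωₙ = 7, so ζ = 7/(2·5) = 0.7.
With ζ = 0.7 the response is underdamped.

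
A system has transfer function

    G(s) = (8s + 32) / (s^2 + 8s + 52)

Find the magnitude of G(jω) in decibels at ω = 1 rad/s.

Substitute s = j1: numerator = 32 + j8, denominator = 51 + j8.
|G(j1)| = |32 + j8| / |51 + j8| = 32.985 / 51.624 ≈ 0.6389.
In decibels: 20·log₁₀(0.6389) ≈ -3.89 dB.

|G(j1)|_dB ≈ -3.89 dB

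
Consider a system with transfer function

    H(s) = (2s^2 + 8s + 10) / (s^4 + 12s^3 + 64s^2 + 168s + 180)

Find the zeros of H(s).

Set the numerator to zero: 2s^2 + 8s + 10 = 0, i.e. 2·(s^2 + 4s + 5) = 0.
Factoring: (s^2 + 4s + 5) = 0.

s = -2 ± j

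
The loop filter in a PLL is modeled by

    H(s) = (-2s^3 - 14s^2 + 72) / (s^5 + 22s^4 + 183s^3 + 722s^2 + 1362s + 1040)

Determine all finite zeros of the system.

Set the numerator to zero: -2s^3 - 14s^2 + 72 = 0, i.e. -2·(s^3 + 7s^2 - 36) = 0.
Factoring: (s + 6)(s + 3)(s - 2) = 0.

s = -6, -3, 2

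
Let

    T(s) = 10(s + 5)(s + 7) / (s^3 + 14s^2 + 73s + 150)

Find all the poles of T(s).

s = -4 + 3j, -4 - 3j, -6

The poles are the roots of the denominator s^3 + 14s^2 + 73s + 150 = 0.
Trying s = -6: the polynomial evaluates to 0, so (s + 6) is a factor.
Dividing out leaves s^2 + 8s + 25 = 0.
The quadratic formula then gives s = -4 ± 3j.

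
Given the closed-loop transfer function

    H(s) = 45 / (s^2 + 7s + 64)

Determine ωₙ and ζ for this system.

Compare the denominator to the standard form s^2 + 2ζωₙs + ωₙ².
ωₙ² = 64, so ωₙ = 8 rad/s.
2ζωₙ = 7, so ζ = 7/(2·8) = 0.4375.

ωₙ = 8 rad/s, ζ = 0.4375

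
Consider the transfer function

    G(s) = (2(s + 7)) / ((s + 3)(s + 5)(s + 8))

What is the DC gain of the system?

At s = 0 each factor (s + a) contributes a and each (s^2 + bs + c) contributes c.
G(0) = 2·(7) / ((3) · (5) · (8)) = 14/120 = 7/60.

G(0) = 7/60 ≈ 0.1167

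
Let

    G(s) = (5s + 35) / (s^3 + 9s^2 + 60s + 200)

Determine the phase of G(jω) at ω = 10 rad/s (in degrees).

∠G(j10) ≈ -154.7°

At s = j10: numerator = 35 + j50, denominator = -700 - j400.
∠G = ∠num − ∠den = 55.008° − (-150.26°) = 205.3°, which wraps to -154.7°.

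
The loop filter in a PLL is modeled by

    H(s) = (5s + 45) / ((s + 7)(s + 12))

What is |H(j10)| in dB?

|H(j10)|_dB ≈ -9.05 dB

Substitute s = j10: numerator = 45 + j50, denominator = -16 + j190.
|H(j10)| = |45 + j50| / |-16 + j190| = 67.268 / 190.67 ≈ 0.3528.
In decibels: 20·log₁₀(0.3528) ≈ -9.05 dB.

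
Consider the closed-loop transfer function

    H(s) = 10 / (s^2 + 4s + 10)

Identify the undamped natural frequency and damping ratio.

Compare the denominator to the standard form s^2 + 2ζωₙs + ωₙ².
ωₙ² = 10, so ωₙ = √10 ≈ 3.162 rad/s.
2ζωₙ = 4, so ζ = 4/(2·√10) ≈ 0.6325.

ωₙ ≈ 3.162 rad/s, ζ ≈ 0.6325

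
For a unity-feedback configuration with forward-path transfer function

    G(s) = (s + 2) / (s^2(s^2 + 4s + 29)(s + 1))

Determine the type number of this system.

Type 2

The denominator has 2 factors of s at the origin (free integrators), so this is a Type 2 system.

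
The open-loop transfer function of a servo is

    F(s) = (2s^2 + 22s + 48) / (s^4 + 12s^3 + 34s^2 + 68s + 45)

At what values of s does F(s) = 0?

Set the numerator to zero: 2s^2 + 22s + 48 = 0, i.e. 2·(s^2 + 11s + 24) = 0.
Factoring: (s + 3)(s + 8) = 0.

s = -3, -8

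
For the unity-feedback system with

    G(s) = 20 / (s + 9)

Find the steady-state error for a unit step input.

G(s) has no poles at the origin.
This is a Type 0 system. Kp = lim_{s→0} G(s) = 20/9.
e_ss = 1/(1 + Kp) = 1/(1 + 20/9) = 9/29 ≈ 0.3103.

e_ss = 0.3103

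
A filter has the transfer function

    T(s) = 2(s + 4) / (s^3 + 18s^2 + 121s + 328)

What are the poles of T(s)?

s = -5 ± 4j, -8

The poles are the roots of the denominator s^3 + 18s^2 + 121s + 328 = 0.
Trying s = -8: the polynomial evaluates to 0, so (s + 8) is a factor.
Dividing out leaves s^2 + 10s + 41 = 0.
The quadratic formula then gives s = -5 ± 4j.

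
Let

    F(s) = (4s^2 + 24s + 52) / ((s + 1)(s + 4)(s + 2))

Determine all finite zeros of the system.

Set the numerator to zero: 4s^2 + 24s + 52 = 0, i.e. 4·(s^2 + 6s + 13) = 0.
Factoring: (s^2 + 6s + 13) = 0.

s = -3 + 2j, -3 - 2j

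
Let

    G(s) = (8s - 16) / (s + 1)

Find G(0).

G(0) = -16

Set s = 0: G(0) = (-16) / (1) = -16.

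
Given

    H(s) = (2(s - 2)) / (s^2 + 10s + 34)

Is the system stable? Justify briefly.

stable

The denominator s^2 + 10s + 34 factors as (s^2 + 10s + 34), giving poles at s = -5 + 3j, -5 - 3j.
Since all poles lie strictly in the left half-plane, the system is stable.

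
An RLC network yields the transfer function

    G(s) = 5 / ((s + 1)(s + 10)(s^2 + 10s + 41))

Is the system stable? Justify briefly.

The poles can be read from the denominator factors: s = -1, -10, -5 ± 4j.
Since all poles lie strictly in the left half-plane, the system is stable.

stable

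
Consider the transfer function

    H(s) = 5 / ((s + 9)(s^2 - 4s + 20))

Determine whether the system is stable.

The poles can be read from the denominator factors: s = -9, 2 + 4j, 2 - 4j.
Since the pole(s) at s = 2 + 4j, 2 - 4j lie in the right half-plane, the system is unstable.

unstable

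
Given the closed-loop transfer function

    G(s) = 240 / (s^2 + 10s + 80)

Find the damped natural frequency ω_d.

ω_d ≈ 7.416 rad/s

Comparing s^2 + 10s + 80 to s^2 + 2ζωₙs + ωₙ²: ωₙ = √80 ≈ 8.944 rad/s and ζ = 10/(2·√80) ≈ 0.5590.
ζωₙ = 10/2 = 5, so ω_d = ωₙ√(1−ζ²) = √(ωₙ² − (ζωₙ)²) = √(80 − 5²) = √55 ≈ 7.416 rad/s.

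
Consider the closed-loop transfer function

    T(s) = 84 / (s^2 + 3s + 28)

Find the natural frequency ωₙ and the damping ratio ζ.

ωₙ ≈ 5.292 rad/s, ζ ≈ 0.2835

Compare the denominator to the standard form s^2 + 2ζωₙs + ωₙ².
ωₙ² = 28, so ωₙ = √28 ≈ 5.292 rad/s.
2ζωₙ = 3, so ζ = 3/(2·√28) ≈ 0.2835.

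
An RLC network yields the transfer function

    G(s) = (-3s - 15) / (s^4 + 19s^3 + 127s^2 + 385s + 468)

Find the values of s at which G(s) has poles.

s = -9, -3 + 2j, -3 - 2j, -4

The poles are the roots of the denominator s^4 + 19s^3 + 127s^2 + 385s + 468 = 0.
Trying s = -9: the polynomial evaluates to 0, so (s + 9) is a factor.
Dividing out leaves s^3 + 10s^2 + 37s + 52 = 0.
This factors further as (s^2 + 6s + 13)(s + 4) = 0.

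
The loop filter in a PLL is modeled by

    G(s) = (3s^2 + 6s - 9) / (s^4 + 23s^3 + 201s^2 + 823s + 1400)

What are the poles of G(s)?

The poles are the roots of the denominator s^4 + 23s^3 + 201s^2 + 823s + 1400 = 0.
Trying s = -7: the polynomial evaluates to 0, so (s + 7) is a factor.
Dividing out leaves s^3 + 16s^2 + 89s + 200 = 0.
This factors further as (s^2 + 8s + 25)(s + 8) = 0.

s = -4 ± 3j, -7, -8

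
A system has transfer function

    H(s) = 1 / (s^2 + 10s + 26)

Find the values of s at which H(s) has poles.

The poles are the roots of the denominator s^2 + 10s + 26 = 0.
Using the quadratic formula: s = (-10 ± √(-4))/2 = -5 ± 1j.

s = -5 + j, -5 - j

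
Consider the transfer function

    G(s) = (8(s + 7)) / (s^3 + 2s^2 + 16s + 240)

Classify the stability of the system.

unstable

The denominator s^3 + 2s^2 + 16s + 240 factors as (s + 6)(s^2 - 4s + 40), giving poles at s = -6, 2 ± 6j.
Since the pole(s) at s = 2 ± 6j lie in the right half-plane, the system is unstable.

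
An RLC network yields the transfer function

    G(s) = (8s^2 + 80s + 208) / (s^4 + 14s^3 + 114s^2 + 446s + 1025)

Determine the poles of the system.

The poles are the roots of the denominator s^4 + 14s^3 + 114s^2 + 446s + 1025 = 0.
No real roots exist; factor into two real quadratics: (s^2 + 8s + 41)(s^2 + 6s + 25) = 0.
Each quadratic gives a conjugate pair via the quadratic formula.

s = -4 + 5j, -4 - 5j, -3 + 4j, -3 - 4j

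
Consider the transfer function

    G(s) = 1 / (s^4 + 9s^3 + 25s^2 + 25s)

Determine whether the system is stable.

marginally stable

The denominator s^4 + 9s^3 + 25s^2 + 25s factors as s(s^2 + 4s + 5)(s + 5), giving poles at s = 0, -2 ± j, -5.
Since the simple pole(s) at s = 0 lie on the jω-axis with none in the right half-plane, the system is marginally stable.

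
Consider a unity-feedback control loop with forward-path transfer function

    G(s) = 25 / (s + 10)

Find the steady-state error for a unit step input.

e_ss = 0.2857

G(s) has no poles at the origin.
This is a Type 0 system. Kp = lim_{s→0} G(s) = 25/10 = 5/2.
e_ss = 1/(1 + Kp) = 1/(1 + 5/2) = 2/7 ≈ 0.2857.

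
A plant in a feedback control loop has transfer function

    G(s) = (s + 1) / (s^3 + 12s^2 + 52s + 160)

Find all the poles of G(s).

s = -2 + 4j, -2 - 4j, -8

The poles are the roots of the denominator s^3 + 12s^2 + 52s + 160 = 0.
Trying s = -8: the polynomial evaluates to 0, so (s + 8) is a factor.
Dividing out leaves s^2 + 4s + 20 = 0.
The quadratic formula then gives s = -2 ± 4j.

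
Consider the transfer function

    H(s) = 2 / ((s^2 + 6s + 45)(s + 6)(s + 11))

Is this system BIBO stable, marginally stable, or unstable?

The poles can be read from the denominator factors: s = -3 + 6j, -3 - 6j, -6, -11.
Since all poles lie strictly in the left half-plane, the system is stable.

stable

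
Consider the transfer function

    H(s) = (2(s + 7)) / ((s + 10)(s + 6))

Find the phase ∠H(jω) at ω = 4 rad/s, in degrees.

At s = j4: numerator = 14 + j8, denominator = 44 + j64.
∠H = ∠num − ∠den = 29.745° − (55.491°) = -25.75°.

∠H(j4) ≈ -25.75°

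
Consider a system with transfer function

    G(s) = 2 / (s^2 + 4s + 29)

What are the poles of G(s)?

s = -2 ± 5j

The poles are the roots of the denominator s^2 + 4s + 29 = 0.
Using the quadratic formula: s = (-4 ± √(-100))/2 = -2 ± 5j.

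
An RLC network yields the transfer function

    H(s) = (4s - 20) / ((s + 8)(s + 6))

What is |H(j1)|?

|H(j1)| ≈ 0.4159

Substitute s = j1: numerator = -20 + j4, denominator = 47 + j14.
|H(j1)| = |-20 + j4| / |47 + j14| = 20.396 / 49.041 ≈ 0.4159.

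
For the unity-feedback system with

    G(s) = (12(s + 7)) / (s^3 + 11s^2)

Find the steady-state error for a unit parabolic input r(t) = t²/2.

e_ss = 0.1310

G(s) has 2 poles at the origin.
This is a Type 2 system. Ka = lim_{s→0} s^2·G(s) = 84/11.
e_ss = 1/Ka = 1/(84/11) = 11/84 ≈ 0.1310.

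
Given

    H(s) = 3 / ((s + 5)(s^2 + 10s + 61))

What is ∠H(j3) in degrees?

At s = j3: numerator = 3, denominator = 170 + j306.
∠H = ∠num − ∠den = 0° − (60.945°) = -60.95°.

∠H(j3) ≈ -60.95°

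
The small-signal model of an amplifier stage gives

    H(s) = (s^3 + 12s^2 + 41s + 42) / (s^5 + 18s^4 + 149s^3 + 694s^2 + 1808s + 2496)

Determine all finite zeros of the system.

s = -2, -7, -3

Set the numerator to zero: s^3 + 12s^2 + 41s + 42 = 0.
Factoring: (s + 2)(s + 7)(s + 3) = 0.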